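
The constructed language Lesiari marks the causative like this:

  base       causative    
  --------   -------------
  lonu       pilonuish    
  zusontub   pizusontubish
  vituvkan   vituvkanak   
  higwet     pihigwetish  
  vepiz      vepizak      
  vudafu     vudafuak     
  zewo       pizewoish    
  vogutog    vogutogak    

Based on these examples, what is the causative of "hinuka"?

vudafu and lonu both end in -u yet inflect differently (vudafuak, pilonuish), so the final letter is not what conditions the rule; the first letter is.
"hinuka" begins with h-. The one such stem in the data (higwet → pihigwetish) adds pi- … -ish around the stem, so the same rule applies.
So hinuka → pihinukaish.

pihinukaish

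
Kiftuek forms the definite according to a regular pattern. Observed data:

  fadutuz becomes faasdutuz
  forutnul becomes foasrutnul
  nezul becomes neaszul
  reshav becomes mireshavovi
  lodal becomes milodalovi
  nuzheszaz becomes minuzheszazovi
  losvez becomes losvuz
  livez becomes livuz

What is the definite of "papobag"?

mipapobagovi

forutnul and lodal both end in -l yet inflect differently (foasrutnul, milodalovi), so the final letter is not what conditions the rule; the last vowel is.
"papobag" has last vowel 'a'. The stems whose last vowel is 'a' (reshav → mireshavovi, lodal → milodalovi, nuzheszaz → minuzheszazovi) add mi- … -ovi around the stem.
The other patterns: stems whose last vowel is 'u' insert -as- after the first vowel; stems whose last vowel is 'e' change the last vowel to 'u'.
So papobag → mipapobagovi.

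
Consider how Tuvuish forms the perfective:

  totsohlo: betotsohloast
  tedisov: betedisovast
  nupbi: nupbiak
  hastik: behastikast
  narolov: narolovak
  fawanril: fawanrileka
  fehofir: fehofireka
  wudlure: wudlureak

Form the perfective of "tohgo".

betohgoast

narolov and tedisov both end in -v yet inflect differently (narolovak, betedisovast), so the final letter is not what conditions the rule; the first letter is.
"tohgo" begins with t-. The stems beginning with t- (totsohlo → betotsohloast, tedisov → betedisovast) add be- … -ast around the stem.
So tohgo → betohgoast.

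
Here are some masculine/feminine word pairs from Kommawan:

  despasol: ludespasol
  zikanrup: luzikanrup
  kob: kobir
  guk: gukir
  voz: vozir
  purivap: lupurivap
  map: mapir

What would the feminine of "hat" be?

hatir

purivap and map both end in -p yet inflect differently (lupurivap, mapir), so the final letter is not what conditions the rule; the number of vowels is.
"hat" has 1 vowel. The stems with 1 vowel (guk → gukir, kob → kobir, voz → vozir) add -ir.
The other pattern: stems with 3 vowels add the prefix lu-.
So hat → hatir.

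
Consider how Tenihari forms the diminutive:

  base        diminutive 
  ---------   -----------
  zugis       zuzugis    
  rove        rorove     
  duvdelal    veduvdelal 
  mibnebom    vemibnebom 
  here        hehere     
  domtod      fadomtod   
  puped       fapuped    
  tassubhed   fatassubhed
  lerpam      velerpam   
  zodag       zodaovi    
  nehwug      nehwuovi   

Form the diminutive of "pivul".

vepivul

duvdelal and zodag both have last vowel 'a' yet inflect differently (veduvdelal, zodaovi), so the last vowel is not what conditions the rule; the final letter is.
"pivul" ends in -l. The one such stem in the data (duvdelal → veduvdelal) adds the prefix ve-, so the same rule applies.
The other patterns: stems ending in -g drop the final letter and add -ovi; stems ending in -d add the prefix fa-; stems ending in -e or -s repeat the first consonant+vowel as a prefix.
So pivul → vepivul.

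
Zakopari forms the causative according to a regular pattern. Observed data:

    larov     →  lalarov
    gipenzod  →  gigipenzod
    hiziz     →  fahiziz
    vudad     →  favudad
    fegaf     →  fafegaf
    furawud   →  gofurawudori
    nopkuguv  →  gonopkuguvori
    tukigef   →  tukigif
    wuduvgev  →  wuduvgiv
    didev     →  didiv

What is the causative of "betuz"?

gobetuzori

"betuz" has last vowel 'u'. The stems whose last vowel is 'u' (furawud → gofurawudori, nopkuguv → gonopkuguvori) add go- … -ori around the stem.
So betuz → gobetuzori.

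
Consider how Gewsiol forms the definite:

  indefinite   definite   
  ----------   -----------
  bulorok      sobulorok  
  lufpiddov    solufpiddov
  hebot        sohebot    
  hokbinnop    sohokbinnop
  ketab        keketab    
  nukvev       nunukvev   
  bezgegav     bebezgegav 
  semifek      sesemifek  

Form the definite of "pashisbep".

lufpiddov and nukvev both end in -v yet inflect differently (solufpiddov, nunukvev), so the final letter is not what conditions the rule; the last vowel is.
"pashisbep" has last vowel 'e'. The stems whose last vowel is 'e' (nukvev → nunukvev, semifek → sesemifek) repeat the first consonant+vowel as a prefix.
So pashisbep → papashisbep.

papashisbep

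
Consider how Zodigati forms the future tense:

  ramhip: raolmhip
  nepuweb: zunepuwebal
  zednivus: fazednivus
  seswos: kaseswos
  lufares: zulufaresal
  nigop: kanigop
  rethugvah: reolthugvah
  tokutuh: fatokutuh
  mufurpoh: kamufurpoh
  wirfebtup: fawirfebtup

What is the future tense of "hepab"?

heolpab

ramhip and nigop both end in -p yet inflect differently (raolmhip, kanigop), so the final letter is not what conditions the rule; the last vowel is.
"hepab" has last vowel 'a'. The one such stem in the data (rethugvah → reolthugvah) inserts -ol- after the first vowel (as does ramhip), so the same rule applies.
The other patterns: stems whose last vowel is 'o' add the prefix ka-; stems whose last vowel is 'e' add zu- … -al around the stem; stems whose last vowel is 'u' add the prefix fa-.
So hepab → heolpab.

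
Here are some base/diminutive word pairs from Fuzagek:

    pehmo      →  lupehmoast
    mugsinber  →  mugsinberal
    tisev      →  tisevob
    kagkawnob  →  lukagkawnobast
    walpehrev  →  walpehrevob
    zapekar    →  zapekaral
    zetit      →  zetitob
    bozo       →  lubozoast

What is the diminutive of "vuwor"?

vuworal

walpehrev and mugsinber both have last vowel 'e' yet inflect differently (walpehrevob, mugsinberal), so the last vowel is not what conditions the rule; the final letter is.
"vuwor" ends in -r. The stems ending in -r (zapekar → zapekaral, mugsinber → mugsinberal) add -al.
The other patterns: stems ending in -t or -v add -ob; stems ending in -b or -o add lu- … -ast around the stem.
So vuwor → vuworal.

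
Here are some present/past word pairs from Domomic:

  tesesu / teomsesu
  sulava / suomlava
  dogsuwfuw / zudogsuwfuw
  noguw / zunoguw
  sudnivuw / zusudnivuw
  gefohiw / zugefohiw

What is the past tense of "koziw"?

zukoziw

"koziw" ends in -w. The stems ending in -w (gefohiw → zugefohiw, sudnivuw → zusudnivuw, dogsuwfuw → zudogsuwfuw) add the prefix zu-.
The other pattern: stems ending in -a or -u insert -om- after the first vowel.
So koziw → zukoziw.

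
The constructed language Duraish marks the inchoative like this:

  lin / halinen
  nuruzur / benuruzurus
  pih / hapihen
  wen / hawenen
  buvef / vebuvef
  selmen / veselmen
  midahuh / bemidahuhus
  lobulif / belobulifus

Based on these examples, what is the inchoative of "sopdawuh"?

besopdawuhus

lin and selmen both end in -n yet inflect differently (halinen, veselmen), so the final letter is not what conditions the rule; the number of vowels is.
"sopdawuh" has 3 vowels. The stems with 3 vowels (midahuh → bemidahuhus, lobulif → belobulifus, nuruzur → benuruzurus) add be- … -us around the stem.
The other patterns: stems with 1 vowel add ha- … -en around the stem; stems with 2 vowels add the prefix ve-.
So sopdawuh → besopdawuhus.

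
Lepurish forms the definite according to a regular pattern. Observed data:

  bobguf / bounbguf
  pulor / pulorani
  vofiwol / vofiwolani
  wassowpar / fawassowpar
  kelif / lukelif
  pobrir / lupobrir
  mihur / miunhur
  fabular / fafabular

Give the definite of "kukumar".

fakukumar

pobrir and pulor both end in -r yet inflect differently (lupobrir, pulorani), so the final letter is not what conditions the rule; the last vowel is.
"kukumar" has last vowel 'a'. The stems whose last vowel is 'a' (wassowpar → fawassowpar, fabular → fafabular) add the prefix fa-.
So kukumar → fakukumar.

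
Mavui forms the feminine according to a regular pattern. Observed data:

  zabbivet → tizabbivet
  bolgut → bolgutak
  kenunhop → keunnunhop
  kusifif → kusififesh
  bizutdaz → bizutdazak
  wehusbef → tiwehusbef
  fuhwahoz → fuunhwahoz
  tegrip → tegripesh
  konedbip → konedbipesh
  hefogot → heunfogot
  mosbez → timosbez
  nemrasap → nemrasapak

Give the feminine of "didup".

"didup" has last vowel 'u'. The one such stem in the data (bolgut → bolgutak) adds -ak, so the same rule applies.
The other patterns: stems whose last vowel is 'i' add -esh; stems whose last vowel is 'e' add the prefix ti-; stems whose last vowel is 'o' insert -un- after the first vowel.
So didup → didupak.

didupak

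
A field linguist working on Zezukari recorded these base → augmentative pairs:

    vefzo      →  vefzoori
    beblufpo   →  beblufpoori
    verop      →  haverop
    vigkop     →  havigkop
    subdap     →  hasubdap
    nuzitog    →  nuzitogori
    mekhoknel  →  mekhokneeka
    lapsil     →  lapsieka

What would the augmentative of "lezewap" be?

halezewap

verop and nuzitog both have last vowel 'o' yet inflect differently (haverop, nuzitogori), so the last vowel is not what conditions the rule; the final letter is.
"lezewap" ends in -p. The stems ending in -p (subdap → hasubdap, verop → haverop, vigkop → havigkop) add the prefix ha-.
The other patterns: stems ending in -l drop the final letter and add -eka; stems ending in -g or -o add -ori.
So lezewap → halezewap.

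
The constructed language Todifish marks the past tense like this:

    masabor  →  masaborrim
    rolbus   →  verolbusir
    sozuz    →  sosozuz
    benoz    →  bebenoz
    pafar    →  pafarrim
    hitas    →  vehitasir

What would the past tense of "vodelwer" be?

vodelwerrim

pafar and hitas both have last vowel 'a' yet inflect differently (pafarrim, vehitasir), so the last vowel is not what conditions the rule; the final letter is.
"vodelwer" ends in -r. The stems ending in -r (masabor → masaborrim, pafar → pafarrim) double the final consonant and add -im.
The other patterns: stems ending in -s add ve- … -ir around the stem; stems ending in -z repeat the first consonant+vowel as a prefix.
So vodelwer → vodelwerrim.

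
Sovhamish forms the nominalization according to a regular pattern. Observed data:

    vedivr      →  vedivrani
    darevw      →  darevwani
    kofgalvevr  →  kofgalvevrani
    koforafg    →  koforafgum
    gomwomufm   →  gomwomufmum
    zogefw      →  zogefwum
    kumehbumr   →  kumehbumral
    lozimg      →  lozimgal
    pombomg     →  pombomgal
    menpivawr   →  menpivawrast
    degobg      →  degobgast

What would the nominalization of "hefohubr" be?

hefohubrast

"hefohubr" has second-to-last letter 'b'. The one such stem in the data (degobg → degobgast) adds -ast, so the same rule applies.
So hefohubr → hefohubrast.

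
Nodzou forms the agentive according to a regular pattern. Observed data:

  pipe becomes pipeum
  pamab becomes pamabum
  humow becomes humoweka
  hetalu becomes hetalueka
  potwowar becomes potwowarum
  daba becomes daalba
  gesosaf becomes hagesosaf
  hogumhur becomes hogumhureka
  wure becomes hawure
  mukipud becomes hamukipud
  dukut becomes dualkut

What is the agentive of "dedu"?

dealdu

hogumhur and potwowar both end in -r yet inflect differently (hogumhureka, potwowarum), so the final letter is not what conditions the rule; the first letter is.
"dedu" begins with d-. The stems beginning with d- (daba → daalba, dukut → dualkut) insert -al- after the first vowel.
The other patterns: stems beginning with h- add -eka; stems beginning with p- add -um; stems beginning with g-, m- or w- add the prefix ha-.
So dedu → dealdu.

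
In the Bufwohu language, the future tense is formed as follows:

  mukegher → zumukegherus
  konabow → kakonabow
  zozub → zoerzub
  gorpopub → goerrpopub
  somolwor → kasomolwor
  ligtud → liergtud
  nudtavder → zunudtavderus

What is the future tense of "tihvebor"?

mukegher and somolwor both end in -r yet inflect differently (zumukegherus, kasomolwor), so the final letter is not what conditions the rule; the last vowel is.
"tihvebor" has last vowel 'o'. The stems whose last vowel is 'o' (konabow → kakonabow, somolwor → kasomolwor) add the prefix ka-.
So tihvebor → katihvebor.

katihvebor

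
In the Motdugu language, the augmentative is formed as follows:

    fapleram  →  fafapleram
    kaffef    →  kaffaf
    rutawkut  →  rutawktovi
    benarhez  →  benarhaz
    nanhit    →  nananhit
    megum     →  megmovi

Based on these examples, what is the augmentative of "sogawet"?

megum and fapleram both end in -m yet inflect differently (megmovi, fafapleram), so the final letter is not what conditions the rule; the last vowel is.
"sogawet" has last vowel 'e'. The stems whose last vowel is 'e' (kaffef → kaffaf, benarhez → benarhaz) change the last vowel to 'a'.
So sogawet → sogawat.

sogawat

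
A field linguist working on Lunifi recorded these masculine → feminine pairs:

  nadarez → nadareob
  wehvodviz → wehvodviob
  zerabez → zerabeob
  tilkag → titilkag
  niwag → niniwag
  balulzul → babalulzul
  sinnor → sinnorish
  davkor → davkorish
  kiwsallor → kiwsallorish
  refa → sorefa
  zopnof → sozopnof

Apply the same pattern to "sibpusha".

sosibpusha

tilkag and refa both have last vowel 'a' yet inflect differently (titilkag, sorefa), so the last vowel is not what conditions the rule; the final letter is.
"sibpusha" ends in -a. The one such stem in the data (refa → sorefa) adds the prefix so-, so the same rule applies.
The other patterns: stems ending in -z drop the final letter and add -ob; stems ending in -g or -l repeat the first consonant+vowel as a prefix; stems ending in -r add -ish.
So sibpusha → sosibpusha.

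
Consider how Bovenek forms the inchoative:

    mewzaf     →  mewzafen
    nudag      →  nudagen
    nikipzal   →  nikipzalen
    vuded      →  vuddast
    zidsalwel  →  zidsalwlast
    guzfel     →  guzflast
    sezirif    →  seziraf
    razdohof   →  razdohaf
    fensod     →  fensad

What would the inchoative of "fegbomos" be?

"fegbomos" has last vowel 'o'. The stems whose last vowel is 'o' (razdohof → razdohaf, fensod → fensad) change the last vowel to 'a'.
The other patterns: stems whose last vowel is 'a' add -en; stems whose last vowel is 'e' delete the last vowel and add -ast.
So fegbomos → fegbomas.

fegbomas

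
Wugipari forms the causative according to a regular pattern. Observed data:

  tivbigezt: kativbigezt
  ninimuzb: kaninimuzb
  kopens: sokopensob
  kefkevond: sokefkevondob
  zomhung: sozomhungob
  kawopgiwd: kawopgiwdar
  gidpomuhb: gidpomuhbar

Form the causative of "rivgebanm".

"rivgebanm" has second-to-last letter 'n'. The stems whose second-to-last letter is 'n' (kopens → sokopensob, kefkevond → sokefkevondob, zomhung → sozomhungob) add so- … -ob around the stem.
So rivgebanm → sorivgebanmob.

sorivgebanmob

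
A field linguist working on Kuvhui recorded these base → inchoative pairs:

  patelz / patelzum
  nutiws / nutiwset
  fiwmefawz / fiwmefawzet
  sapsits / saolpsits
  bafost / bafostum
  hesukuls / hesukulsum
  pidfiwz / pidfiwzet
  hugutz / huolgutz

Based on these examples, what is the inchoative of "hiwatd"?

hiolwatd

pidfiwz and hugutz both end in -z yet inflect differently (pidfiwzet, huolgutz), so the final letter is not what conditions the rule; the second-to-last letter is.
"hiwatd" has second-to-last letter 't'. The stems whose second-to-last letter is 't' (hugutz → huolgutz, sapsits → saolpsits) insert -ol- after the first vowel.
So hiwatd → hiolwatd.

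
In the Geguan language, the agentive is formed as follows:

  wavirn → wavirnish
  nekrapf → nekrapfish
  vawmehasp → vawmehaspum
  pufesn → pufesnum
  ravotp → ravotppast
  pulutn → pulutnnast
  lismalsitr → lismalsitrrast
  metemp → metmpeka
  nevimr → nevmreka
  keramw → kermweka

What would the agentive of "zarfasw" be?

zarfaswum

wavirn and pufesn both end in -n yet inflect differently (wavirnish, pufesnum), so the final letter is not what conditions the rule; the second-to-last letter is.
"zarfasw" has second-to-last letter 's'. The stems whose second-to-last letter is 's' (vawmehasp → vawmehaspum, pufesn → pufesnum) add -um.
The other patterns: stems whose second-to-last letter is 'p' or 'r' add -ish; stems whose second-to-last letter is 't' double the final consonant and add -ast; stems whose second-to-last letter is 'm' delete the last vowel and add -eka.
So zarfasw → zarfaswum.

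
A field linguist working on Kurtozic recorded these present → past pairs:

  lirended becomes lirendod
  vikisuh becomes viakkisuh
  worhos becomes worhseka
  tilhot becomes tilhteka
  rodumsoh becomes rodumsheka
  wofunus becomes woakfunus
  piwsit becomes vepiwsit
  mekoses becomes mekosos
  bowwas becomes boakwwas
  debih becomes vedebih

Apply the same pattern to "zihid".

vezihid

mekoses and worhos both end in -s yet inflect differently (mekosos, worhseka), so the final letter is not what conditions the rule; the last vowel is.
"zihid" has last vowel 'i'. The stems whose last vowel is 'i' (debih → vedebih, piwsit → vepiwsit) add the prefix ve-.
So zihid → vezihid.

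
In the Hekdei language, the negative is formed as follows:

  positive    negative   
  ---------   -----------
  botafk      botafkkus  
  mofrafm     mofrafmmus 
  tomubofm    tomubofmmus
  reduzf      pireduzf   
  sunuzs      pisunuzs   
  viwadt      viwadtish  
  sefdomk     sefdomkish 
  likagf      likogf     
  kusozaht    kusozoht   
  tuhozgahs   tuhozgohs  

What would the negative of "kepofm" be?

botafk and sefdomk both end in -k yet inflect differently (botafkkus, sefdomkish), so the final letter is not what conditions the rule; the second-to-last letter is.
"kepofm" has second-to-last letter 'f'. The stems whose second-to-last letter is 'f' (botafk → botafkkus, mofrafm → mofrafmmus, tomubofm → tomubofmmus) double the final consonant and add -us.
So kepofm → kepofmmus.

kepofmmus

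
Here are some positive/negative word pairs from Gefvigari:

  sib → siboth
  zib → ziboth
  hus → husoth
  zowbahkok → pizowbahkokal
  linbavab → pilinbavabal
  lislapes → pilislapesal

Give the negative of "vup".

vupoth

sib and linbavab both end in -b yet inflect differently (siboth, pilinbavabal), so the final letter is not what conditions the rule; the number of vowels is.
"vup" has 1 vowel. The stems with 1 vowel (sib → siboth, zib → ziboth, hus → husoth) add -oth.
So vup → vupoth.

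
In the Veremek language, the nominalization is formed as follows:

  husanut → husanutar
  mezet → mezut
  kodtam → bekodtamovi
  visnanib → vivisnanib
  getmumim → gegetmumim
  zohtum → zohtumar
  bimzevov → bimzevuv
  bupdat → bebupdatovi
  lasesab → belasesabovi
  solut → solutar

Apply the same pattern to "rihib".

"rihib" has last vowel 'i'. The stems whose last vowel is 'i' (getmumim → gegetmumim, visnanib → vivisnanib) repeat the first consonant+vowel as a prefix.
The other patterns: stems whose last vowel is 'u' add -ar; stems whose last vowel is 'a' add be- … -ovi around the stem; stems whose last vowel is 'e' or 'o' change the last vowel to 'u'.
So rihib → ririhib.

ririhib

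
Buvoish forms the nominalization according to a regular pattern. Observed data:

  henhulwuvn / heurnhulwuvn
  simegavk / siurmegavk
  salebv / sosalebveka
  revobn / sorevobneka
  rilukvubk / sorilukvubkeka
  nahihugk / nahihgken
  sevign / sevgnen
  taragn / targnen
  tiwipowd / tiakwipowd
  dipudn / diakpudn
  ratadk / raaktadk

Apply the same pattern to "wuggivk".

"wuggivk" has second-to-last letter 'v'. The stems whose second-to-last letter is 'v' (henhulwuvn → heurnhulwuvn, simegavk → siurmegavk) insert -ur- after the first vowel.
The other patterns: stems whose second-to-last letter is 'b' add so- … -eka around the stem; stems whose second-to-last letter is 'g' delete the last vowel and add -en; stems whose second-to-last letter is 'd' or 'w' insert -ak- after the first vowel.
So wuggivk → wuurggivk.

wuurggivk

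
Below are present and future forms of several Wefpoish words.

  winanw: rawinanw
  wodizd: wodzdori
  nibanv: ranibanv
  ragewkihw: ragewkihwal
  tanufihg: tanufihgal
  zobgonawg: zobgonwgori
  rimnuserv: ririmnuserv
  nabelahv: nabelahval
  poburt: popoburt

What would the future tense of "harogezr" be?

"harogezr" has second-to-last letter 'z'. The one such stem in the data (wodizd → wodzdori) deletes the last vowel and adds -ori (as does zobgonawg), so the same rule applies.
The other patterns: stems whose second-to-last letter is 'r' repeat the first consonant+vowel as a prefix; stems whose second-to-last letter is 'n' add the prefix ra-; stems whose second-to-last letter is 'h' add -al.
So harogezr → harogzrori.

harogzrori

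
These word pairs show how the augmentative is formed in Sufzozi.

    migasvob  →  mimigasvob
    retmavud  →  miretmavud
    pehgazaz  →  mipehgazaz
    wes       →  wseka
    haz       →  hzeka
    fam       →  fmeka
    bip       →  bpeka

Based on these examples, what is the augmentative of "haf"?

hfeka

haz and pehgazaz both end in -z yet inflect differently (hzeka, mipehgazaz), so the final letter is not what conditions the rule; the number of vowels is.
"haf" has 1 vowel. The stems with 1 vowel (fam → fmeka, wes → wseka, haz → hzeka) delete the last vowel and add -eka.
The other pattern: stems with 3 vowels add the prefix mi-.
So haf → hfeka.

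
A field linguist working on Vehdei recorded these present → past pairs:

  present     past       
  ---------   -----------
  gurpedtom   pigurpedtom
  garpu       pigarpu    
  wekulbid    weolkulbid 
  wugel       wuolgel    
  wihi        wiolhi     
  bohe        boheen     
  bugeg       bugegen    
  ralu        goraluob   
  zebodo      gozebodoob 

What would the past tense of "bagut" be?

baguten

"bagut" begins with b-. The stems beginning with b- (bohe → boheen, bugeg → bugegen) add -en.
The other patterns: stems beginning with g- add the prefix pi-; stems beginning with w- insert -ol- after the first vowel; stems beginning with r- or z- add go- … -ob around the stem.
So bagut → baguten.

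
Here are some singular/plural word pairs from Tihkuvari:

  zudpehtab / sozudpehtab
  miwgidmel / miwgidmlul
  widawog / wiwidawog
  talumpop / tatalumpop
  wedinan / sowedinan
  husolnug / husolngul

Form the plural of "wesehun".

widawog and husolnug both end in -g yet inflect differently (wiwidawog, husolngul), so the final letter is not what conditions the rule; the last vowel is.
"wesehun" has last vowel 'u'. The one such stem in the data (husolnug → husolngul) deletes the last vowel and adds -ul (as does miwgidmel), so the same rule applies.
So wesehun → wesehnul.

wesehnul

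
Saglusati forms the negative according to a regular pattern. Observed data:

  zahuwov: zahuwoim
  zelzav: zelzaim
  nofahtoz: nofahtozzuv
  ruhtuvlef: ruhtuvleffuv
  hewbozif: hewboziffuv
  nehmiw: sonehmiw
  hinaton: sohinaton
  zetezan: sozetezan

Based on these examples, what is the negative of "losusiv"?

losusiim

zahuwov and nofahtoz both have last vowel 'o' yet inflect differently (zahuwoim, nofahtozzuv), so the last vowel is not what conditions the rule; the final letter is.
"losusiv" ends in -v. The stems ending in -v (zahuwov → zahuwoim, zelzav → zelzaim) drop the final letter and add -im.
So losusiv → losusiim.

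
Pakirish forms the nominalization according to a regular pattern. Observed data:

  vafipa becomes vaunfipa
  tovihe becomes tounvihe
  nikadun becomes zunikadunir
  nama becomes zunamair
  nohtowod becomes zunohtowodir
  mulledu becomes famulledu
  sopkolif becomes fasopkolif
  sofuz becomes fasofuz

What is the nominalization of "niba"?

vafipa and nama both end in -a yet inflect differently (vaunfipa, zunamair), so the final letter is not what conditions the rule; the first letter is.
"niba" begins with n-. The stems beginning with n- (nikadun → zunikadunir, nama → zunamair, nohtowod → zunohtowodir) add zu- … -ir around the stem.
So niba → zunibair.

zunibair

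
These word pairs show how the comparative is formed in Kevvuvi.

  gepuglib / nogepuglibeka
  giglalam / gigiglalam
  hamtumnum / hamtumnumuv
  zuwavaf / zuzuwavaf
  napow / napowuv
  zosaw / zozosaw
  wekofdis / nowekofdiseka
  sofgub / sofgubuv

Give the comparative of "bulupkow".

giglalam and hamtumnum both end in -m yet inflect differently (gigiglalam, hamtumnumuv), so the final letter is not what conditions the rule; the last vowel is.
"bulupkow" has last vowel 'o'. The one such stem in the data (napow → napowuv) adds -uv, so the same rule applies.
The other patterns: stems whose last vowel is 'a' repeat the first consonant+vowel as a prefix; stems whose last vowel is 'i' add no- … -eka around the stem.
So bulupkow → bulupkowuv.

bulupkowuv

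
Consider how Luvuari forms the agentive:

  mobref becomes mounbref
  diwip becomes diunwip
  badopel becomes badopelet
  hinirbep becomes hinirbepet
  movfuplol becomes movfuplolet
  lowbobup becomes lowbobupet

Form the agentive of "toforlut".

toforlutet

diwip and hinirbep both end in -p yet inflect differently (diunwip, hinirbepet), so the final letter is not what conditions the rule; the number of vowels is.
"toforlut" has 3 vowels. The stems with 3 vowels (badopel → badopelet, hinirbep → hinirbepet, movfuplol → movfuplolet) add -et.
So toforlut → toforlutet.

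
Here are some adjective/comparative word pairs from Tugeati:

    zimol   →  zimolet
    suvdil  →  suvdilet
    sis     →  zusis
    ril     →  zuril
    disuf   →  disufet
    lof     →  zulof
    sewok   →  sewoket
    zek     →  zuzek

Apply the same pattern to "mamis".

mamiset

"mamis" has 2 vowels. The stems with 2 vowels (suvdil → suvdilet, sewok → sewoket, zimol → zimolet) add -et.
The other pattern: stems with 1 vowel add the prefix zu-.
So mamis → mamiset.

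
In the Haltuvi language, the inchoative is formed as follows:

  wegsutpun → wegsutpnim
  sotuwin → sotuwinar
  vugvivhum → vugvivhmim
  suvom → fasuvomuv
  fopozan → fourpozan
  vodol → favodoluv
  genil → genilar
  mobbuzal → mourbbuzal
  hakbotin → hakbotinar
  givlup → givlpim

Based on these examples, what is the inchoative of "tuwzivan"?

tuurwzivan

mobbuzal and genil both end in -l yet inflect differently (mourbbuzal, genilar), so the final letter is not what conditions the rule; the last vowel is.
"tuwzivan" has last vowel 'a'. The stems whose last vowel is 'a' (mobbuzal → mourbbuzal, fopozan → fourpozan) insert -ur- after the first vowel.
So tuwzivan → tuurwzivan.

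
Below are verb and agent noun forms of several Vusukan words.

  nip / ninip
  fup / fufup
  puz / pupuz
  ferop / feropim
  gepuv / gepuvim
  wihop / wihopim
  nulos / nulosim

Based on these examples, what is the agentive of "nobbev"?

nobbevim

nip and ferop both end in -p yet inflect differently (ninip, feropim), so the final letter is not what conditions the rule; the number of vowels is.
"nobbev" has 2 vowels. The stems with 2 vowels (ferop → feropim, gepuv → gepuvim, wihop → wihopim) add -im.
So nobbev → nobbevim.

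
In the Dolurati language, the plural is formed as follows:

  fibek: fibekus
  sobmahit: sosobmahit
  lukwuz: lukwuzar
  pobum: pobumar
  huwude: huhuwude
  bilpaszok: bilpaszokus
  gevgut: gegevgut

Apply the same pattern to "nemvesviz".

fibek and huwude both have last vowel 'e' yet inflect differently (fibekus, huhuwude), so the last vowel is not what conditions the rule; the final letter is.
"nemvesviz" ends in -z. The one such stem in the data (lukwuz → lukwuzar) adds -ar, so the same rule applies.
So nemvesviz → nemvesvizar.

nemvesvizar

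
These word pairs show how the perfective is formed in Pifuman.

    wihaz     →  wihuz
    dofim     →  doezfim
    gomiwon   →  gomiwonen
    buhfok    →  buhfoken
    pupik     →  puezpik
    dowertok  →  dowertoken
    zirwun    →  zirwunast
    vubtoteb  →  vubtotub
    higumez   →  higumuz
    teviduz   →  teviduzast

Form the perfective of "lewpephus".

lewpephusast

"lewpephus" has last vowel 'u'. The stems whose last vowel is 'u' (zirwun → zirwunast, teviduz → teviduzast) add -ast.
The other patterns: stems whose last vowel is 'o' add -en; stems whose last vowel is 'a' or 'e' change the last vowel to 'u'; stems whose last vowel is 'i' insert -ez- after the first vowel.
So lewpephus → lewpephusast.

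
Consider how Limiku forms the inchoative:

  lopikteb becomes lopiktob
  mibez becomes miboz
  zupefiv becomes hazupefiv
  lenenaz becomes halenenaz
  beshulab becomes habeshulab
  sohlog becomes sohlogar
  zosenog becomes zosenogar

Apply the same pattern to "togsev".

mibez and lenenaz both end in -z yet inflect differently (miboz, halenenaz), so the final letter is not what conditions the rule; the last vowel is.
"togsev" has last vowel 'e'. The stems whose last vowel is 'e' (lopikteb → lopiktob, mibez → miboz) change the last vowel to 'o'.
So togsev → togsov.

togsov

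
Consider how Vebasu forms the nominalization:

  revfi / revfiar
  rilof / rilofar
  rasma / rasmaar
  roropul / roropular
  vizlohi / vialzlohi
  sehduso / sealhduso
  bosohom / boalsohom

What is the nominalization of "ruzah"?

revfi and vizlohi both end in -i yet inflect differently (revfiar, vialzlohi), so the final letter is not what conditions the rule; the first letter is.
"ruzah" begins with r-. The stems beginning with r- (revfi → revfiar, rilof → rilofar, rasma → rasmaar) add -ar.
The other pattern: stems beginning with b-, s- or v- insert -al- after the first vowel.
So ruzah → ruzahar.

ruzahar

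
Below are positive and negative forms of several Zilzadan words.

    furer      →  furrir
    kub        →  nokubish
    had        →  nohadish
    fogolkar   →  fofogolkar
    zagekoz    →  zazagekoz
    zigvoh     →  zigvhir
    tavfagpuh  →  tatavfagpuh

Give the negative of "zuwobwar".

"zuwobwar" has 3 vowels. The stems with 3 vowels (fogolkar → fofogolkar, tavfagpuh → tatavfagpuh, zagekoz → zazagekoz) repeat the first consonant+vowel as a prefix.
So zuwobwar → zuzuwobwar.

zuzuwobwar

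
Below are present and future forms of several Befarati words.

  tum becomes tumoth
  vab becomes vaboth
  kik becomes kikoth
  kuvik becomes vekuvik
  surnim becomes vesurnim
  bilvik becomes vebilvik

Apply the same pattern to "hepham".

vehepham

kik and kuvik both end in -k yet inflect differently (kikoth, vekuvik), so the final letter is not what conditions the rule; the number of vowels is.
"hepham" has 2 vowels. The stems with 2 vowels (kuvik → vekuvik, surnim → vesurnim, bilvik → vebilvik) add the prefix ve-.
So hepham → vehepham.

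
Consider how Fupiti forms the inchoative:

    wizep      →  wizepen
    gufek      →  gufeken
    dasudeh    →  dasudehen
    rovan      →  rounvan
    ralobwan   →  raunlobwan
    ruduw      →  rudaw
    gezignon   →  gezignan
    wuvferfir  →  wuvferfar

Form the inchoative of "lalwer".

lalweren

rovan and gezignon both end in -n yet inflect differently (rounvan, gezignan), so the final letter is not what conditions the rule; the last vowel is.
"lalwer" has last vowel 'e'. The stems whose last vowel is 'e' (wizep → wizepen, gufek → gufeken, dasudeh → dasudehen) add -en.
The other patterns: stems whose last vowel is 'a' insert -un- after the first vowel; stems whose last vowel is 'i', 'o' or 'u' change the last vowel to 'a'.
So lalwer → lalweren.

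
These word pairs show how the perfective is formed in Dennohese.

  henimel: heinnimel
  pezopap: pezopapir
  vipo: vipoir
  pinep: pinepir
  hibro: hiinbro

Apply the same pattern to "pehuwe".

hibro and vipo both end in -o yet inflect differently (hiinbro, vipoir), so the final letter is not what conditions the rule; the first letter is.
"pehuwe" begins with p-. The stems beginning with p- (pinep → pinepir, pezopap → pezopapir) add -ir.
The other pattern: stems beginning with h- insert -in- after the first vowel.
So pehuwe → pehuweir.

pehuweir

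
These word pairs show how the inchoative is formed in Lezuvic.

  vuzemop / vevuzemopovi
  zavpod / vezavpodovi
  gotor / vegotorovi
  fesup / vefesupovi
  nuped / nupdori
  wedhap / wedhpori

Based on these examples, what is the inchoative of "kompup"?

zavpod and nuped both end in -d yet inflect differently (vezavpodovi, nupdori), so the final letter is not what conditions the rule; the last vowel is.
"kompup" has last vowel 'u'. The one such stem in the data (fesup → vefesupovi) adds ve- … -ovi around the stem, so the same rule applies.
The other pattern: stems whose last vowel is 'a' or 'e' delete the last vowel and add -ori.
So kompup → vekompupovi.

vekompupovi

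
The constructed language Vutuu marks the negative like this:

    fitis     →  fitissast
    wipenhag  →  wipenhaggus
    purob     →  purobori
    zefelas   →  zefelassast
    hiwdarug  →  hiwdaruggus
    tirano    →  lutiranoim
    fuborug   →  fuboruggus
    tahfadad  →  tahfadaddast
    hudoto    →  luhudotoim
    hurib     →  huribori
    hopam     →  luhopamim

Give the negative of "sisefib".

sisefibori

wipenhag and zefelas both have last vowel 'a' yet inflect differently (wipenhaggus, zefelassast), so the last vowel is not what conditions the rule; the final letter is.
"sisefib" ends in -b. The stems ending in -b (hurib → huribori, purob → purobori) add -ori.
So sisefib → sisefibori.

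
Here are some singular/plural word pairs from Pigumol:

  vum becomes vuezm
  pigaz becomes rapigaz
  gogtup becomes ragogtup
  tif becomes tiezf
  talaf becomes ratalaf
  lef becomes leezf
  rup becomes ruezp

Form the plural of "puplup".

"puplup" has 2 vowels. The stems with 2 vowels (talaf → ratalaf, gogtup → ragogtup, pigaz → rapigaz) add the prefix ra-.
The other pattern: stems with 1 vowel insert -ez- after the first vowel.
So puplup → rapuplup.

rapuplup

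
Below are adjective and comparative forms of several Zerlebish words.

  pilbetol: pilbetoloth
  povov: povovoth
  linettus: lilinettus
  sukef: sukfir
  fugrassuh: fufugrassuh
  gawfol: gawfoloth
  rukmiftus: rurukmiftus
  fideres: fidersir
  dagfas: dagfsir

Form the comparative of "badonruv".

linettus and dagfas both end in -s yet inflect differently (lilinettus, dagfsir), so the final letter is not what conditions the rule; the last vowel is.
"badonruv" has last vowel 'u'. The stems whose last vowel is 'u' (linettus → lilinettus, rukmiftus → rurukmiftus, fugrassuh → fufugrassuh) repeat the first consonant+vowel as a prefix.
The other patterns: stems whose last vowel is 'o' add -oth; stems whose last vowel is 'a' or 'e' delete the last vowel and add -ir.
So badonruv → babadonruv.

babadonruv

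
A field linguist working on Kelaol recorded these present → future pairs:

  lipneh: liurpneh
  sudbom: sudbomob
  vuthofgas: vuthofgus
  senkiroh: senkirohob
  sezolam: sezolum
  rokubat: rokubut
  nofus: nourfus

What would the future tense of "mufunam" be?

mufunum

"mufunam" has last vowel 'a'. The stems whose last vowel is 'a' (vuthofgas → vuthofgus, sezolam → sezolum, rokubat → rokubut) change the last vowel to 'u'.
The other patterns: stems whose last vowel is 'e' or 'u' insert -ur- after the first vowel; stems whose last vowel is 'o' add -ob.
So mufunam → mufunum.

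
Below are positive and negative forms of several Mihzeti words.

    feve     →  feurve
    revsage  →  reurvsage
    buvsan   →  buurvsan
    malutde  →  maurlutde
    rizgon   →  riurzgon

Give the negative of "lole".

Every pair shown (feve → feurve, revsage → reurvsage, buvsan → buurvsan, …) follows the same rule: insert -ur- after the first vowel.
So lole → lourle.

lourle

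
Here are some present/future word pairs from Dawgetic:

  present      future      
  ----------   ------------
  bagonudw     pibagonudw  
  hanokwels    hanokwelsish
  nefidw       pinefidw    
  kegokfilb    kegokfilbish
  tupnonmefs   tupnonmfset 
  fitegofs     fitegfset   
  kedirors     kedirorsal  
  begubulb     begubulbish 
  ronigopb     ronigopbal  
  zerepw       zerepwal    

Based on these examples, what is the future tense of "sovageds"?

pisovageds

fitegofs and kedirors both end in -s yet inflect differently (fitegfset, kedirorsal), so the final letter is not what conditions the rule; the second-to-last letter is.
"sovageds" has second-to-last letter 'd'. The stems whose second-to-last letter is 'd' (bagonudw → pibagonudw, nefidw → pinefidw) add the prefix pi-.
The other patterns: stems whose second-to-last letter is 'f' delete the last vowel and add -et; stems whose second-to-last letter is 'p' or 'r' add -al; stems whose second-to-last letter is 'l' add -ish.
So sovageds → pisovageds.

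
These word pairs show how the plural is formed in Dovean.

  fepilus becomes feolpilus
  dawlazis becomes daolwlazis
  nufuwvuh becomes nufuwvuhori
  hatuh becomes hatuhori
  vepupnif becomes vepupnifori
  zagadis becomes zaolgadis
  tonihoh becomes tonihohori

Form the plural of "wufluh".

wufluhori

fepilus and nufuwvuh both have last vowel 'u' yet inflect differently (feolpilus, nufuwvuhori), so the last vowel is not what conditions the rule; the final letter is.
"wufluh" ends in -h. The stems ending in -h (nufuwvuh → nufuwvuhori, tonihoh → tonihohori, hatuh → hatuhori) add -ori.
So wufluh → wufluhori.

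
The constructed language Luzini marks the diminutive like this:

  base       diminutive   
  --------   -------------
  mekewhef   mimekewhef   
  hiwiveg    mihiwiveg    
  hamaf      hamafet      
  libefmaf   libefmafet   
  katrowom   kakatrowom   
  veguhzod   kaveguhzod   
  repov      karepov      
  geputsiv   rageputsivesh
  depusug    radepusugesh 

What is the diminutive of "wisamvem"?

mekewhef and hamaf both end in -f yet inflect differently (mimekewhef, hamafet), so the final letter is not what conditions the rule; the last vowel is.
"wisamvem" has last vowel 'e'. The stems whose last vowel is 'e' (mekewhef → mimekewhef, hiwiveg → mihiwiveg) add the prefix mi-.
The other patterns: stems whose last vowel is 'a' add -et; stems whose last vowel is 'o' add the prefix ka-; stems whose last vowel is 'i' or 'u' add ra- … -esh around the stem.
So wisamvem → miwisamvem.

miwisamvem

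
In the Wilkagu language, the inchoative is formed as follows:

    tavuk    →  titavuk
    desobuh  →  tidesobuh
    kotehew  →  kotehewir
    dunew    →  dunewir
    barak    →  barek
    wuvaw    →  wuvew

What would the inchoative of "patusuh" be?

tipatusuh

tavuk and barak both end in -k yet inflect differently (titavuk, barek), so the final letter is not what conditions the rule; the last vowel is.
"patusuh" has last vowel 'u'. The stems whose last vowel is 'u' (tavuk → titavuk, desobuh → tidesobuh) add the prefix ti-.
The other patterns: stems whose last vowel is 'e' add -ir; stems whose last vowel is 'a' change the last vowel to 'e'.
So patusuh → tipatusuh.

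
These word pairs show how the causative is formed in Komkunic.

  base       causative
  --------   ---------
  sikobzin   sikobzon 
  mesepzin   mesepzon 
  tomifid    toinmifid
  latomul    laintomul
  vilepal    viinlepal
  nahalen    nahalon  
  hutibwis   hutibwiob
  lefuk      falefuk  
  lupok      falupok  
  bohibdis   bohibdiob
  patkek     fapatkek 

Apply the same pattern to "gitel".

giintel

nahalen and patkek both have last vowel 'e' yet inflect differently (nahalon, fapatkek), so the last vowel is not what conditions the rule; the final letter is.
"gitel" ends in -l. The stems ending in -l (latomul → laintomul, vilepal → viinlepal) insert -in- after the first vowel.
So gitel → giintel.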